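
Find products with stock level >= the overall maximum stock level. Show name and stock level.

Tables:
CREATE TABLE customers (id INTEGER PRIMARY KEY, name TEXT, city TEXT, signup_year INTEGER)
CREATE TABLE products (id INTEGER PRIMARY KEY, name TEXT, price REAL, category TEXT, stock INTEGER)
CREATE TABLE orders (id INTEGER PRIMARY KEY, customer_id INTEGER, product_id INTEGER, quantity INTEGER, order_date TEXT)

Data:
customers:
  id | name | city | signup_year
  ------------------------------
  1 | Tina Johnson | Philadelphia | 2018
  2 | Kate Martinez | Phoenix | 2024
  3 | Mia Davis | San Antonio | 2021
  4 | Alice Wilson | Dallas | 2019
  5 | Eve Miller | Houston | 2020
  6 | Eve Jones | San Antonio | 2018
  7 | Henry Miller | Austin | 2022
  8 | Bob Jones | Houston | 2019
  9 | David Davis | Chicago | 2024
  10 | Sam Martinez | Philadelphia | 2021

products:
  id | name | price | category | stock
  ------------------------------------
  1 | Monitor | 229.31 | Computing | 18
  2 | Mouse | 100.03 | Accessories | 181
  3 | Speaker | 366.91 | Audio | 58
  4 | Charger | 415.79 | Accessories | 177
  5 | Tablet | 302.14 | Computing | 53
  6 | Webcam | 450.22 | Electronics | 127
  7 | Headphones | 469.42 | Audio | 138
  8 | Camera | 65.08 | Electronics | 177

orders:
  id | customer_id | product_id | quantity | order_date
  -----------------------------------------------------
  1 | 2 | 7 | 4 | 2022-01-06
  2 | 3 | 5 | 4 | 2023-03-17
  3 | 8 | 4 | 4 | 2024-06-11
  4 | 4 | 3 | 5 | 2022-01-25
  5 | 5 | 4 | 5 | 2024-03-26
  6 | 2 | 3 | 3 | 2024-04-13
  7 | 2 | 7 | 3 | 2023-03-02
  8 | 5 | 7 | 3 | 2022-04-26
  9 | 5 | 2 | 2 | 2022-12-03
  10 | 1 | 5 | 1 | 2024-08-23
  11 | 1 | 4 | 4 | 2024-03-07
SELECT name, stock FROM products WHERE stock >= (SELECT MAX(stock) FROM products)

Execution result:
name | stock
Mouse | 181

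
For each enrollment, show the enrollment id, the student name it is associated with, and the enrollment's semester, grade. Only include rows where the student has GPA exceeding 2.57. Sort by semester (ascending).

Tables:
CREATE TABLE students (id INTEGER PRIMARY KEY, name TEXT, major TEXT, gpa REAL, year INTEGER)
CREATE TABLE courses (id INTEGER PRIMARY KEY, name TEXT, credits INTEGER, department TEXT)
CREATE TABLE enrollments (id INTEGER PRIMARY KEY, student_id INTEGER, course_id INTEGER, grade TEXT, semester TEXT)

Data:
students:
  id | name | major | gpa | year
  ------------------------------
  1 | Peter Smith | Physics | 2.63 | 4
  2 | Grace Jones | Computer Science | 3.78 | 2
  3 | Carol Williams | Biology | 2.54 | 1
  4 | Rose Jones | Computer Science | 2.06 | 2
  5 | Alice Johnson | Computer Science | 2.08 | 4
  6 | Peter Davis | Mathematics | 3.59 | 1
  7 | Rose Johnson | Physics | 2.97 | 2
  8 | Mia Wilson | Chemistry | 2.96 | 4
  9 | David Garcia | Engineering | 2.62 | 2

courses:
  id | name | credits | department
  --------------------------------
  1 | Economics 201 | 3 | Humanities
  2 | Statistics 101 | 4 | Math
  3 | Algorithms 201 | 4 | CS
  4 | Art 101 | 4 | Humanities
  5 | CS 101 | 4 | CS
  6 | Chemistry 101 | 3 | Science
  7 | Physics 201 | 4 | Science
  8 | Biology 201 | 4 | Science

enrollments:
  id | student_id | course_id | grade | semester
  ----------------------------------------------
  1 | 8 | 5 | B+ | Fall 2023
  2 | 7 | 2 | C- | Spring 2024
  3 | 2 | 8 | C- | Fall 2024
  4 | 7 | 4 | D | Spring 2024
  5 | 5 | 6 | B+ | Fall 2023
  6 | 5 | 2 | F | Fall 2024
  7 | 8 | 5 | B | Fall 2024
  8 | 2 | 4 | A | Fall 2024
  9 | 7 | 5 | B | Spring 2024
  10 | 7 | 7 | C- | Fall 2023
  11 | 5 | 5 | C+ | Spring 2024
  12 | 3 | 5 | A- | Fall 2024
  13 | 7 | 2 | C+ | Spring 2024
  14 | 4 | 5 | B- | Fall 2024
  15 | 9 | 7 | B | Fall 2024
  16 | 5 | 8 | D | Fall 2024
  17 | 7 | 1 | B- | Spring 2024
SELECT c.id, p.name AS student, c.semester, c.grade FROM enrollments c JOIN students p ON c.student_id = p.id WHERE p.gpa > 2.57 ORDER BY c.semester ASC

Execution result:
id | student | semester | grade
1 | Mia Wilson | Fall 2023 | B+
10 | Rose Johnson | Fall 2023 | C-
3 | Grace Jones | Fall 2024 | C-
7 | Mia Wilson | Fall 2024 | B
8 | Grace Jones | Fall 2024 | A
15 | David Garcia | Fall 2024 | B
2 | Rose Johnson | Spring 2024 | C-
4 | Rose Johnson | Spring 2024 | D
9 | Rose Johnson | Spring 2024 | B
13 | Rose Johnson | Spring 2024 | C+
17 | Rose Johnson | Spring 2024 | B-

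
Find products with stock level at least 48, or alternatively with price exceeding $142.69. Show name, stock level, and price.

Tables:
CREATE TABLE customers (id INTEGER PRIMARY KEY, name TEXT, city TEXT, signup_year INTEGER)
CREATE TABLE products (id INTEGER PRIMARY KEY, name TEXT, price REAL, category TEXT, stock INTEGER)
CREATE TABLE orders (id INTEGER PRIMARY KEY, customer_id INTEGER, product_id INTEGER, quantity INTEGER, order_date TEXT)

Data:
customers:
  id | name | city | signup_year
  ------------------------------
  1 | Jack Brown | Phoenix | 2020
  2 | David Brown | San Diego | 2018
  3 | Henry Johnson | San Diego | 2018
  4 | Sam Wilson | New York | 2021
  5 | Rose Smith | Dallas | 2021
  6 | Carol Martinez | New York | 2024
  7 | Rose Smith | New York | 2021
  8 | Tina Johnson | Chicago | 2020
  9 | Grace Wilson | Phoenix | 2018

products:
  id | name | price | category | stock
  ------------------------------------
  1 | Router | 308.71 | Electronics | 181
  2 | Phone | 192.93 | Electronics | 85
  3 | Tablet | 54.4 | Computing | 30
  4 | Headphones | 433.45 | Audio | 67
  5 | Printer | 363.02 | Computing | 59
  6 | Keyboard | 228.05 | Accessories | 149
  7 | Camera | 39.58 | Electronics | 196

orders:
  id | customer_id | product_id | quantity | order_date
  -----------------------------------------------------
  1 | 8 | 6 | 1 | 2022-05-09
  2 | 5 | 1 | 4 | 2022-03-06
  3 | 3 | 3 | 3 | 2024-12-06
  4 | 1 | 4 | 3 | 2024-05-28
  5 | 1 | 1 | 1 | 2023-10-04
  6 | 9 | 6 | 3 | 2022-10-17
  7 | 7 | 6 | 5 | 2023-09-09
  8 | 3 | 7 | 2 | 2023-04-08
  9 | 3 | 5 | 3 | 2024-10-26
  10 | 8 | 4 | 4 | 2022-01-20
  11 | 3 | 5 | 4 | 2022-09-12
SELECT name, stock, price FROM products WHERE stock >= 48 OR price > 142.69

Execution result:
name | stock | price
Router | 181 | 308.71
Phone | 85 | 192.93
Headphones | 67 | 433.45
Printer | 59 | 363.02
Keyboard | 149 | 228.05
Camera | 196 | 39.58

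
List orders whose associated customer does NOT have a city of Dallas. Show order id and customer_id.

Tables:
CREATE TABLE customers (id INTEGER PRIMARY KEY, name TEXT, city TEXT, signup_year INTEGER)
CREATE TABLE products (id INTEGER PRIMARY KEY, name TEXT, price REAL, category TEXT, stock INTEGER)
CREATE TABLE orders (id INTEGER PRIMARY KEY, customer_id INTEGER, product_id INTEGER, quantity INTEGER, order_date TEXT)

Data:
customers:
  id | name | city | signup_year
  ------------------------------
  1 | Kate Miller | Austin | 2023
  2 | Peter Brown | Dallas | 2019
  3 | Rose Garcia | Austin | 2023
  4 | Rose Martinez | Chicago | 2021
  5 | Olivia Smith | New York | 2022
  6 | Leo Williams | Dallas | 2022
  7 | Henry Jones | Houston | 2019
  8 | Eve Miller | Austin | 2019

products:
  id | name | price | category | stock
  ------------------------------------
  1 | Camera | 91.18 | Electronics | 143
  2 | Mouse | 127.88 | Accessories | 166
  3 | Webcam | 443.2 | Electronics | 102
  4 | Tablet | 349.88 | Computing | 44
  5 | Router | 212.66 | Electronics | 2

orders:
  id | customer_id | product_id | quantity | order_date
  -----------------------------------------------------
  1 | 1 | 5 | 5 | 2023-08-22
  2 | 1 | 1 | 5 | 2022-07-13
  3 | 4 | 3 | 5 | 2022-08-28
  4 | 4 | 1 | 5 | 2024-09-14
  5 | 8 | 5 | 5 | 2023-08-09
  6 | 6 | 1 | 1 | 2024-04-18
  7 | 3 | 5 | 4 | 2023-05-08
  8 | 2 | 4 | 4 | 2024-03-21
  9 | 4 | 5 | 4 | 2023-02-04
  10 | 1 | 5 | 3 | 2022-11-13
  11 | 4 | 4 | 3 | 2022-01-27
SELECT id, customer_id FROM orders WHERE customer_id NOT IN (SELECT id FROM customers WHERE city = 'Dallas')

Execution result:
id | customer_id
1 | 1
2 | 1
3 | 4
4 | 4
5 | 8
7 | 3
9 | 4
10 | 1
11 | 4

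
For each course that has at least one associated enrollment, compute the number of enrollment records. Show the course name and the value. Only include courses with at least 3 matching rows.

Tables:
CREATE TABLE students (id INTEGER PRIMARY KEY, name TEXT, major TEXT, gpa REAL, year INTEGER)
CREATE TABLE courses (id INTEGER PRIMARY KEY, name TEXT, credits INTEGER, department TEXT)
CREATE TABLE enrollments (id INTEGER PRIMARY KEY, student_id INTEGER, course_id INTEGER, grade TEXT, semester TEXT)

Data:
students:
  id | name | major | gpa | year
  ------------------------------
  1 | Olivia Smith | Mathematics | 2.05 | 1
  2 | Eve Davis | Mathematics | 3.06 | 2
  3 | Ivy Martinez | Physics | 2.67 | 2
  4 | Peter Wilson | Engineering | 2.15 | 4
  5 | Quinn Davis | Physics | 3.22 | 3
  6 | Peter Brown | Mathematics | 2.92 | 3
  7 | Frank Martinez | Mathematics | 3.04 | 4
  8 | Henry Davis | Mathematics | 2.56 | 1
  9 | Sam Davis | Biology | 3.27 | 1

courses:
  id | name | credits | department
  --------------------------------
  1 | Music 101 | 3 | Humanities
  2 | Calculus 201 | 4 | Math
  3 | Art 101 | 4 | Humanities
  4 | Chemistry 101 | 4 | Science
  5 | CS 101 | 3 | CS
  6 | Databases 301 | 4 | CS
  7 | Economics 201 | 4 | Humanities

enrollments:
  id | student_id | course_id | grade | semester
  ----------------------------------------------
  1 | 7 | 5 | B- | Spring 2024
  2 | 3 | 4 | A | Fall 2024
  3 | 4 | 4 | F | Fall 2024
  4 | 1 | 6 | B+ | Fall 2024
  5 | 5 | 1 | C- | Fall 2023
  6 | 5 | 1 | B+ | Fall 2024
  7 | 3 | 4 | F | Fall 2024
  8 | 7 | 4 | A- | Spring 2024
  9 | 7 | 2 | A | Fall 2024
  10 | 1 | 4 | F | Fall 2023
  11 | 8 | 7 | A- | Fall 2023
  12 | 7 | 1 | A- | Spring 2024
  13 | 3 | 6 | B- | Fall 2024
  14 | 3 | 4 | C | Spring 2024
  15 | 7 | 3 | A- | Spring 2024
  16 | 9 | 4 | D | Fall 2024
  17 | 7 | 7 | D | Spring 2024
SELECT p.name, COUNT(*) AS n FROM enrollments c JOIN courses p ON c.course_id = p.id GROUP BY p.id, p.name HAVING COUNT(*) >= 3

Execution result:
name | n
Music 101 | 3
Chemistry 101 | 7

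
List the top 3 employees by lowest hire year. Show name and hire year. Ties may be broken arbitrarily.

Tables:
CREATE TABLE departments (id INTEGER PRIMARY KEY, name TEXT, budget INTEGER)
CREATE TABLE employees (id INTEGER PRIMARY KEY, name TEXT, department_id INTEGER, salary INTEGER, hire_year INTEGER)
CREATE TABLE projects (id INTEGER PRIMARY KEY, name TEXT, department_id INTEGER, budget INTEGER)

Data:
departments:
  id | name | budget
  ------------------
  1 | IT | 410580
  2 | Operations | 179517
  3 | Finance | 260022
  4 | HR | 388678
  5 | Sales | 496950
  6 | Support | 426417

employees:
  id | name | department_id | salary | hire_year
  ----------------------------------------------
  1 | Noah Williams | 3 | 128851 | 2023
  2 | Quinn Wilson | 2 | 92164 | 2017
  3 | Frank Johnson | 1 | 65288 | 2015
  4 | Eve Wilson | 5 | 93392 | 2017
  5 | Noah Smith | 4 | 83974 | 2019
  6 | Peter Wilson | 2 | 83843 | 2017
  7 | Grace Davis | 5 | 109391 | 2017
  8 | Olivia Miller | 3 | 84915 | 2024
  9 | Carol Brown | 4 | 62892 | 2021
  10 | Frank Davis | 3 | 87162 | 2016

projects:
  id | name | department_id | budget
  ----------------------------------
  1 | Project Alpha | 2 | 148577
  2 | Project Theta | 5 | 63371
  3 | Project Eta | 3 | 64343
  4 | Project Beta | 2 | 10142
SELECT name, hire_year FROM employees ORDER BY hire_year ASC LIMIT 3

Execution result:
name | hire_year
Frank Johnson | 2015
Frank Davis | 2016
Quinn Wilson | 2017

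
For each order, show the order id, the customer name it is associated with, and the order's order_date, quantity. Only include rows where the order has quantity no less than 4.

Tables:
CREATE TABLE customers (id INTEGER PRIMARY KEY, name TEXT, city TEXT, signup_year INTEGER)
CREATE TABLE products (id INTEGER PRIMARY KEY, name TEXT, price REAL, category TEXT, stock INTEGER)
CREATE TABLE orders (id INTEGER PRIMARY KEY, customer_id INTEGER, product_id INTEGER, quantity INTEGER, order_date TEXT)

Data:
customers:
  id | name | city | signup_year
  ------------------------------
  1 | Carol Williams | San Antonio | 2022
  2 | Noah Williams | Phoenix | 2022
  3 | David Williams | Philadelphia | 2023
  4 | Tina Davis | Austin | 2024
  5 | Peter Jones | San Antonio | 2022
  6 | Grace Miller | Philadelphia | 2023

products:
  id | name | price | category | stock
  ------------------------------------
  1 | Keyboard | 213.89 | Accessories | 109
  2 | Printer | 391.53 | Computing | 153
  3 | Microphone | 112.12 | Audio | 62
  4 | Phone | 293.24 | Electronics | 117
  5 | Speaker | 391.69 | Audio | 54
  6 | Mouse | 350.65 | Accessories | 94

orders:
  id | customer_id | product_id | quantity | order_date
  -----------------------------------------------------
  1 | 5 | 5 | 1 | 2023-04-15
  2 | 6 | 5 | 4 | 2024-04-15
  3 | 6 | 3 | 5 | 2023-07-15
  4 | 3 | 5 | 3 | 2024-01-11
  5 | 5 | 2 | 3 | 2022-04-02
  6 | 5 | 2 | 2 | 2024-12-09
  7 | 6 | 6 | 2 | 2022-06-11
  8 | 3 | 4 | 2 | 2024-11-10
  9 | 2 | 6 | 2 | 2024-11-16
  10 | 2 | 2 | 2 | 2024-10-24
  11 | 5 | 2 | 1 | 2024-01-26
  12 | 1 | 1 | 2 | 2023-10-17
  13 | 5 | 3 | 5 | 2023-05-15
SELECT c.id, p.name AS customer, c.order_date, c.quantity FROM orders c JOIN customers p ON c.customer_id = p.id WHERE c.quantity >= 4

Execution result:
id | customer | order_date | quantity
2 | Grace Miller | 2024-04-15 | 4
3 | Grace Miller | 2023-07-15 | 5
13 | Peter Jones | 2023-05-15 | 5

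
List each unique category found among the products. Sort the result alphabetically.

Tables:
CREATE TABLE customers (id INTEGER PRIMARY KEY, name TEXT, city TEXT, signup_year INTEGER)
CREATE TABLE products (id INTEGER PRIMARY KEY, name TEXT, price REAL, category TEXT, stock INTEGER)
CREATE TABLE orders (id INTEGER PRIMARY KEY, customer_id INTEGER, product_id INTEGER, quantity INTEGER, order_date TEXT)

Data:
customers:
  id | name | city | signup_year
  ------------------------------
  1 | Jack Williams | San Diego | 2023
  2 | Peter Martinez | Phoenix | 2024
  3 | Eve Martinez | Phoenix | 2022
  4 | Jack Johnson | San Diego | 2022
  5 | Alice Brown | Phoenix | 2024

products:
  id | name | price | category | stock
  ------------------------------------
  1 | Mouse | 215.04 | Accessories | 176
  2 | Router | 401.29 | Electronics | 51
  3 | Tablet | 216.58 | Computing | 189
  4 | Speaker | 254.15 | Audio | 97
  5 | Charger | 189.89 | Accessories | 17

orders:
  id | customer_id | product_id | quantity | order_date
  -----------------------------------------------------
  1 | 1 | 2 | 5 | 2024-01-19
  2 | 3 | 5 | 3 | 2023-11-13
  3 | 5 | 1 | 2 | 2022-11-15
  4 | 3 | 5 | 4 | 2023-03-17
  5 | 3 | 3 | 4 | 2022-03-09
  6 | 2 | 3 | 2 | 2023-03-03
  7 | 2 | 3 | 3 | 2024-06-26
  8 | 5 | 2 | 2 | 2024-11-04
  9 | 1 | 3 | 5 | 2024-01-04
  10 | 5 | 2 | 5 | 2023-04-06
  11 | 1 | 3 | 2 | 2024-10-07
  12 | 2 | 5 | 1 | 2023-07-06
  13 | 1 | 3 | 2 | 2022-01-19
SELECT DISTINCT category FROM products ORDER BY category

Execution result:
category
Accessories
Audio
Computing
Electronics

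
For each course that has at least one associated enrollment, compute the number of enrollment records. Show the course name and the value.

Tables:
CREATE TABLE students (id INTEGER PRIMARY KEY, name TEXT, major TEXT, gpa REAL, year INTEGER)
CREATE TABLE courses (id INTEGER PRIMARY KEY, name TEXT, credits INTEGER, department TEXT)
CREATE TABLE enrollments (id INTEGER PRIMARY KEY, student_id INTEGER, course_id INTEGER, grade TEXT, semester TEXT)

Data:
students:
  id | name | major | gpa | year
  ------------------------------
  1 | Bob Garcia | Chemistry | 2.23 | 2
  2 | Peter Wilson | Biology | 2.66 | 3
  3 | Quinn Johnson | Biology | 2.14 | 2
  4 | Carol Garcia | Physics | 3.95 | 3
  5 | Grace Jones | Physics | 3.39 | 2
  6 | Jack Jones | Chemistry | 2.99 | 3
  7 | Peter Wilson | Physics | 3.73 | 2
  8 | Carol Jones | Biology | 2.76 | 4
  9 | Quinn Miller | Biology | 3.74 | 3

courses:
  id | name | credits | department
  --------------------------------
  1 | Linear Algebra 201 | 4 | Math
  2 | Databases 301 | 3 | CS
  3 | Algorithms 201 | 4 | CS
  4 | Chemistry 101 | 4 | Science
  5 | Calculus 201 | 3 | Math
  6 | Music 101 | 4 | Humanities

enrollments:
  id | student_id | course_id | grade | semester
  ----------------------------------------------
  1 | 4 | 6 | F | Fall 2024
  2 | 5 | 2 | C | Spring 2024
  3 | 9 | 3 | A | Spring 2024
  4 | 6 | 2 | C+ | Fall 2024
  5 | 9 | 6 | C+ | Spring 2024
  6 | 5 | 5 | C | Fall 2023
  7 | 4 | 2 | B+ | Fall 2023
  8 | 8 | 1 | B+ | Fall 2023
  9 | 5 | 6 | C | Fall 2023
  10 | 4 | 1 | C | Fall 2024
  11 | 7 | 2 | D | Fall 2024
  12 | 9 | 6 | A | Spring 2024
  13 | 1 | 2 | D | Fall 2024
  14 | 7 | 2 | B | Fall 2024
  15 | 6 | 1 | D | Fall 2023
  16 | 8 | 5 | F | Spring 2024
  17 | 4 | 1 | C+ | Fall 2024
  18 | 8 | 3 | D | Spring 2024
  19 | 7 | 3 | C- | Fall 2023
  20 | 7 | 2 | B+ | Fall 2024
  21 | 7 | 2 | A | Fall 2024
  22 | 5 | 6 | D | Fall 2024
SELECT p.name, COUNT(*) AS n FROM enrollments c JOIN courses p ON c.course_id = p.id GROUP BY p.id, p.name

Execution result:
name | n
Linear Algebra 201 | 4
Databases 301 | 8
Algorithms 201 | 3
Calculus 201 | 2
Music 101 | 5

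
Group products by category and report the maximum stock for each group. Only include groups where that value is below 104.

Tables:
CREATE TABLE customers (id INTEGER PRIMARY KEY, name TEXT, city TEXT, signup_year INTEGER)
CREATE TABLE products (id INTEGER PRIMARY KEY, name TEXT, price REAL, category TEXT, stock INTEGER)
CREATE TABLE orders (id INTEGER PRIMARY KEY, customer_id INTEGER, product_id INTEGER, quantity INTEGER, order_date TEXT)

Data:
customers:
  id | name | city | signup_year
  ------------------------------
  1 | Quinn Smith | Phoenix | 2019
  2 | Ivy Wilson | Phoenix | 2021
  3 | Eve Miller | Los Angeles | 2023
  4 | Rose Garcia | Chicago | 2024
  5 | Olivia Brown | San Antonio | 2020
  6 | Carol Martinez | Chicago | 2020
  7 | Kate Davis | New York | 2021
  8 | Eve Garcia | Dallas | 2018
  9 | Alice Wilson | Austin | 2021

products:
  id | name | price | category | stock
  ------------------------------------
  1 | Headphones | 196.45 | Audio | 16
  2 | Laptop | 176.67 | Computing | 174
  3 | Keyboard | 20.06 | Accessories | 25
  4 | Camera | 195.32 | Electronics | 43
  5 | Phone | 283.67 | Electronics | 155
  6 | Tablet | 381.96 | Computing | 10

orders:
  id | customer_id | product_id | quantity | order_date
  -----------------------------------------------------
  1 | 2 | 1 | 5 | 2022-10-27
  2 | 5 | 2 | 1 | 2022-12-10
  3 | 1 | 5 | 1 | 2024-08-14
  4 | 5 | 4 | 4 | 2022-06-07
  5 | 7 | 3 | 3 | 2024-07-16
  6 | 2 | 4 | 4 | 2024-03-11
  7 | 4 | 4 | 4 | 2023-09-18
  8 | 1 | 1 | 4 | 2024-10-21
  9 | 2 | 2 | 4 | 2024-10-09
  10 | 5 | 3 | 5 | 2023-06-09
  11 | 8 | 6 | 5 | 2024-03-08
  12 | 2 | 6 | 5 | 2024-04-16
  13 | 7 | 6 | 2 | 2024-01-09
SELECT category, MAX(stock) AS max_stock FROM products GROUP BY category HAVING MAX(stock) < 104

Execution result:
category | max_stock
Accessories | 25
Audio | 16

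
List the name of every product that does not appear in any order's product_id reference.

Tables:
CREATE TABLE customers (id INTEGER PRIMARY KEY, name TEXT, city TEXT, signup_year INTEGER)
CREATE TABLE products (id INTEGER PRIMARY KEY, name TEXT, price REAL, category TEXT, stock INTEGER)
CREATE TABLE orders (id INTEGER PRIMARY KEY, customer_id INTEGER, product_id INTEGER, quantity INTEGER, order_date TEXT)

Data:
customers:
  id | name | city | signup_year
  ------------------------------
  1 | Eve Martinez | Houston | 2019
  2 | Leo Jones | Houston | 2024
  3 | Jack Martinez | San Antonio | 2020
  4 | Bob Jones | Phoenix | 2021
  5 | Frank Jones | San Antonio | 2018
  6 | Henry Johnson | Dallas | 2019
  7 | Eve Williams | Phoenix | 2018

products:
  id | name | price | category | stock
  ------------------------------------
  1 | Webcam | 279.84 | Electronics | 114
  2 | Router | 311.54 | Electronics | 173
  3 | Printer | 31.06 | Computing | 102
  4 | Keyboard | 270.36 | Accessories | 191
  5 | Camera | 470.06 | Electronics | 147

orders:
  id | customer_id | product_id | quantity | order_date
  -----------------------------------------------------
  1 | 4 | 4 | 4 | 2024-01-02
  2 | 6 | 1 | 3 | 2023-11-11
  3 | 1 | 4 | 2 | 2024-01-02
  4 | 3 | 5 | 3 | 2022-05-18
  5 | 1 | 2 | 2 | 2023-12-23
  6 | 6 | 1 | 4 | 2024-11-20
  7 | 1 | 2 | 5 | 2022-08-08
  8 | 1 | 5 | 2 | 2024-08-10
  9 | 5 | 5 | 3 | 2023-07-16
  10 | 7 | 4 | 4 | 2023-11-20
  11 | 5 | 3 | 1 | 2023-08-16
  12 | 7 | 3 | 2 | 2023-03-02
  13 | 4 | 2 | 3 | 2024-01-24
SELECT p.name FROM products p LEFT JOIN orders c ON c.product_id = p.id WHERE c.id IS NULL

Execution result:
(no rows)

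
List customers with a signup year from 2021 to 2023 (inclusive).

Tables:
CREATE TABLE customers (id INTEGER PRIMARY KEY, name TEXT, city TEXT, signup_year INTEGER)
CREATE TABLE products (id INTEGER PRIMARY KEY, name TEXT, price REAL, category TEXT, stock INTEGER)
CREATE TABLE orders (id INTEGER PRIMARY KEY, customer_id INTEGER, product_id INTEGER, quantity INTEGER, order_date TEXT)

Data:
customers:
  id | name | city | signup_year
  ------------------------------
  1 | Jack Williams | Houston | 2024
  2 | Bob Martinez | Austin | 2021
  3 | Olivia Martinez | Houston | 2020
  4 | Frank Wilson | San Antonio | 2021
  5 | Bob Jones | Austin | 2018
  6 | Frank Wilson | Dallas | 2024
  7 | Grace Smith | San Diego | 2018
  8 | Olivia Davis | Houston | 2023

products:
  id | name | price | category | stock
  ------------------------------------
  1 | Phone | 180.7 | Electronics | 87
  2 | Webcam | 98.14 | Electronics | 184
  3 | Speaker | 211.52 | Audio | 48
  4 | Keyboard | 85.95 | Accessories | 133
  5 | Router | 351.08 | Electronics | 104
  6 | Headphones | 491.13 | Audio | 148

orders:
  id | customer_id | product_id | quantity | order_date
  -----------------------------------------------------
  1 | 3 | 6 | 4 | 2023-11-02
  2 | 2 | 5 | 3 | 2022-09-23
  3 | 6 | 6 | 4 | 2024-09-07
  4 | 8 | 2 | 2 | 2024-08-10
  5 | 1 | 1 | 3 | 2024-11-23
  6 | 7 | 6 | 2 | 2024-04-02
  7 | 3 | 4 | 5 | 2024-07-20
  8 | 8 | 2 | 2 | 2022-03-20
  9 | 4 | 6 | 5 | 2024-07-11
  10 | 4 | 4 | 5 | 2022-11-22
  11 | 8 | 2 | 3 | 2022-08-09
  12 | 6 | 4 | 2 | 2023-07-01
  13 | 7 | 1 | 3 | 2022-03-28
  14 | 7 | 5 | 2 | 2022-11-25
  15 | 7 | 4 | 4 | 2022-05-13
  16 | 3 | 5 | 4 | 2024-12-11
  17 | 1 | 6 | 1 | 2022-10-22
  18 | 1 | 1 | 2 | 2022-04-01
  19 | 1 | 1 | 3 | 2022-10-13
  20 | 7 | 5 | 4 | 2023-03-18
SELECT name, signup_year FROM customers WHERE signup_year BETWEEN 2021 AND 2023

Execution result:
name | signup_year
Bob Martinez | 2021
Frank Wilson | 2021
Olivia Davis | 2023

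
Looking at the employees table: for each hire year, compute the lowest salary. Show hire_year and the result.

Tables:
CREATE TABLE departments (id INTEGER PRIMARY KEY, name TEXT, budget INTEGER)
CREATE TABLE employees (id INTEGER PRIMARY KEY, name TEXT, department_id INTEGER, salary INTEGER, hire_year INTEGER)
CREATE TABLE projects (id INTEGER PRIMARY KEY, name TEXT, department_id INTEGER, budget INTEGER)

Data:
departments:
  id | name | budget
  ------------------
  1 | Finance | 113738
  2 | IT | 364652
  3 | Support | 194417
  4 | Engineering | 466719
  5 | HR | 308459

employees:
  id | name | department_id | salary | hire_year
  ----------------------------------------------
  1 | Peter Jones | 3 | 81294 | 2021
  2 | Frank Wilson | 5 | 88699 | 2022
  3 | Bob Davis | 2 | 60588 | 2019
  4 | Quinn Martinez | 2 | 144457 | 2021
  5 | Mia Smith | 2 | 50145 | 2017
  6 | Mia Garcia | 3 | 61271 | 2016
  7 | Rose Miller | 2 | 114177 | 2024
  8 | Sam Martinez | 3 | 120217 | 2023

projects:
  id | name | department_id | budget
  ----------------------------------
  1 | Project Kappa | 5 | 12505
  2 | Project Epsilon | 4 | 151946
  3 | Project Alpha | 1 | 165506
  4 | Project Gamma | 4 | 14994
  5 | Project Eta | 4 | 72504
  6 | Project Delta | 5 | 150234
SELECT hire_year, MIN(salary) AS min_salary FROM employees GROUP BY hire_year

Execution result:
hire_year | min_salary
2016 | 61271
2017 | 50145
2019 | 60588
2021 | 81294
2022 | 88699
2023 | 120217
2024 | 114177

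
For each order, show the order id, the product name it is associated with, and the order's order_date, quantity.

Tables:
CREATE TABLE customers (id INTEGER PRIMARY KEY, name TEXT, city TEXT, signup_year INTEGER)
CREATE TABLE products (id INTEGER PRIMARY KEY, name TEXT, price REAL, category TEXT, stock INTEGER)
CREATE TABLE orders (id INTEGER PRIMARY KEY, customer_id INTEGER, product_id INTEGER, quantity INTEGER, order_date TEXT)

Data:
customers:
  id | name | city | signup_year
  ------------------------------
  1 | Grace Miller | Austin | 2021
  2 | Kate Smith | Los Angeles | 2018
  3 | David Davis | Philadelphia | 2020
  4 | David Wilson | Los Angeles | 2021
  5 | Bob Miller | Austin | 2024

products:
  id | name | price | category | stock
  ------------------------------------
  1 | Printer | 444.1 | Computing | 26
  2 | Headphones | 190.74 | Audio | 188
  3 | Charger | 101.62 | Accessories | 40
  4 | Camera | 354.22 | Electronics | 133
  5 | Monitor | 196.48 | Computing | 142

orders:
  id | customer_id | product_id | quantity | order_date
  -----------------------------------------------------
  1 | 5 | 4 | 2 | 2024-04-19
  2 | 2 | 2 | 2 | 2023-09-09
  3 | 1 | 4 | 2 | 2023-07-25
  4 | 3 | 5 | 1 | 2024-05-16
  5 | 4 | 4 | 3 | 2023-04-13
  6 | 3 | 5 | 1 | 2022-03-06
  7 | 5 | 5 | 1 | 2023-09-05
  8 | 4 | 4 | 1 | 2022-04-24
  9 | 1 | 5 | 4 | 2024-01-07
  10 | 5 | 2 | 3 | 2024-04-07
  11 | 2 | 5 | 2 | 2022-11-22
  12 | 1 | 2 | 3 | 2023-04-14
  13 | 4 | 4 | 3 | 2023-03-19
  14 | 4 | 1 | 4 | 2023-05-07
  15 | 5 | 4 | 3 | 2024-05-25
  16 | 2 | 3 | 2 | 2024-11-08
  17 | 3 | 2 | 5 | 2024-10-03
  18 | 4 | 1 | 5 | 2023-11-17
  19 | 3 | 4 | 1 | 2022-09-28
SELECT c.id, p.name AS product, c.order_date, c.quantity FROM orders c JOIN products p ON c.product_id = p.id

Execution result:
id | product | order_date | quantity
1 | Camera | 2024-04-19 | 2
2 | Headphones | 2023-09-09 | 2
3 | Camera | 2023-07-25 | 2
4 | Monitor | 2024-05-16 | 1
5 | Camera | 2023-04-13 | 3
6 | Monitor | 2022-03-06 | 1
7 | Monitor | 2023-09-05 | 1
8 | Camera | 2022-04-24 | 1
9 | Monitor | 2024-01-07 | 4
10 | Headphones | 2024-04-07 | 3
11 | Monitor | 2022-11-22 | 2
12 | Headphones | 2023-04-14 | 3
13 | Camera | 2023-03-19 | 3
14 | Printer | 2023-05-07 | 4
15 | Camera | 2024-05-25 | 3
16 | Charger | 2024-11-08 | 2
17 | Headphones | 2024-10-03 | 5
18 | Printer | 2023-11-17 | 5
19 | Camera | 2022-09-28 | 1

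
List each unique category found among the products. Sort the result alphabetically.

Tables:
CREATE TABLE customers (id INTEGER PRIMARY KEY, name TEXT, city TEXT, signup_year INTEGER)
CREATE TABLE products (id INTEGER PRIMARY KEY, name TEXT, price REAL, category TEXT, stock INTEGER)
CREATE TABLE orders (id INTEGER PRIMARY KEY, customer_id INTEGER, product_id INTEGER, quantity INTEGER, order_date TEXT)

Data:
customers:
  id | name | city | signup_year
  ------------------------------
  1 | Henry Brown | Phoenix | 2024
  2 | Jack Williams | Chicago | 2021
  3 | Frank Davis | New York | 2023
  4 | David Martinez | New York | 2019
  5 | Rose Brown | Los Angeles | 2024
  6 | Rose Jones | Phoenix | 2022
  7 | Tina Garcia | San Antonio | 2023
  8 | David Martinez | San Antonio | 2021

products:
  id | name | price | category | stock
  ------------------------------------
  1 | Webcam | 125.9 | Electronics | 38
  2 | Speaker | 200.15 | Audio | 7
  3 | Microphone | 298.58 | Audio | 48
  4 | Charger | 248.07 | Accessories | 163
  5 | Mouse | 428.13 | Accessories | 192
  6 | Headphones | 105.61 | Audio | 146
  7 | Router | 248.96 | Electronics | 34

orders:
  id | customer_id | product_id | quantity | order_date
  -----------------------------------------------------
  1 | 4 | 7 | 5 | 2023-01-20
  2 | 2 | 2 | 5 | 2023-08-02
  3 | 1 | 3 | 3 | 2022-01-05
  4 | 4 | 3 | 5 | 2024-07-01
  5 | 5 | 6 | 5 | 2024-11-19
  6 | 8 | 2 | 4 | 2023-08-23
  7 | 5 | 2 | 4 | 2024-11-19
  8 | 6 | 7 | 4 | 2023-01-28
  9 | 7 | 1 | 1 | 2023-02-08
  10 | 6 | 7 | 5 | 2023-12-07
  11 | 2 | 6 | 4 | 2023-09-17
SELECT DISTINCT category FROM products ORDER BY category

Execution result:
category
Accessories
Audio
Electronics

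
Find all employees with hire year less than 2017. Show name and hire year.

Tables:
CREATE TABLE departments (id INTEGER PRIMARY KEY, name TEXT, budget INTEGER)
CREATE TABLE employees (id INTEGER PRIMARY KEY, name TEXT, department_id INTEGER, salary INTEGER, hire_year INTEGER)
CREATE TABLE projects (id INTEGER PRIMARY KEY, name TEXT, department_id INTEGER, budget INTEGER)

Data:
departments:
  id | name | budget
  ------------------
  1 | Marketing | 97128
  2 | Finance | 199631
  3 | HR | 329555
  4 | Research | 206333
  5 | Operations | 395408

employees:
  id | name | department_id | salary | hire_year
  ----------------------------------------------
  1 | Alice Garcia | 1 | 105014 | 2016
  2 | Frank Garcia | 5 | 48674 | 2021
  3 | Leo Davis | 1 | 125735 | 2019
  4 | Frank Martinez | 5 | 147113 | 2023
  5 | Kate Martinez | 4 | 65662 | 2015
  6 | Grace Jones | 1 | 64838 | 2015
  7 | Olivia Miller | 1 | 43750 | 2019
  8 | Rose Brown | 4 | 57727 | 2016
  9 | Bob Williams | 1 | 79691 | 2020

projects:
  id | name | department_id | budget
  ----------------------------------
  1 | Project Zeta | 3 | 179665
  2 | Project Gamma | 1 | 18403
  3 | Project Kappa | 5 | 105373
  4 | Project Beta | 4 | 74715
SELECT name, hire_year FROM employees WHERE hire_year < 2017

Execution result:
name | hire_year
Alice Garcia | 2016
Kate Martinez | 2015
Grace Jones | 2015
Rose Brown | 2016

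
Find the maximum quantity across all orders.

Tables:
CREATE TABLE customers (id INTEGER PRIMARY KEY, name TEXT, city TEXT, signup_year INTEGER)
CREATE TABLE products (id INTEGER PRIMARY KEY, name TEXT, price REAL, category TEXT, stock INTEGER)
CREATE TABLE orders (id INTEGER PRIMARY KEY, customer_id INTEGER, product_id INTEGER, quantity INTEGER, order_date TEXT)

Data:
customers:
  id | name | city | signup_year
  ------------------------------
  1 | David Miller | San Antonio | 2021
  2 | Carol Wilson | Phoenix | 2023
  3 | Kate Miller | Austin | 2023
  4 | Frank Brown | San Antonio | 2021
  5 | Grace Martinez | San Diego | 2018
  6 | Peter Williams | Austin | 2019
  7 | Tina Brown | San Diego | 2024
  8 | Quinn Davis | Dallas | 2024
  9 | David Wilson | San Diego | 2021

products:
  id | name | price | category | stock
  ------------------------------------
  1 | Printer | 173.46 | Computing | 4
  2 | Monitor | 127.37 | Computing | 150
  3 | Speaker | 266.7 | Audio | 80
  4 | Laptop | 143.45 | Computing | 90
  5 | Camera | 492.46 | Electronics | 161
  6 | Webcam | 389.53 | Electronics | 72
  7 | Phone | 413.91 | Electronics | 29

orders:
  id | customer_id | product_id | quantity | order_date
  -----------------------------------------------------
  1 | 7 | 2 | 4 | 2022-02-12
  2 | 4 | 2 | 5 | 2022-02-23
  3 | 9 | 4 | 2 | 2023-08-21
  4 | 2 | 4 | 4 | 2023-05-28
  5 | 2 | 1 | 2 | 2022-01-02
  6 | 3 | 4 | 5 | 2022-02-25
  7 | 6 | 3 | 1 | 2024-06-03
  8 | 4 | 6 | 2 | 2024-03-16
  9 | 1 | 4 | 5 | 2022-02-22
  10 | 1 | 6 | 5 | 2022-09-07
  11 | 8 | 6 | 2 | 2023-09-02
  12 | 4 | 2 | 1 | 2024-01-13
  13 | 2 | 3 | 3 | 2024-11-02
SELECT MAX(quantity) FROM orders

Execution result:
5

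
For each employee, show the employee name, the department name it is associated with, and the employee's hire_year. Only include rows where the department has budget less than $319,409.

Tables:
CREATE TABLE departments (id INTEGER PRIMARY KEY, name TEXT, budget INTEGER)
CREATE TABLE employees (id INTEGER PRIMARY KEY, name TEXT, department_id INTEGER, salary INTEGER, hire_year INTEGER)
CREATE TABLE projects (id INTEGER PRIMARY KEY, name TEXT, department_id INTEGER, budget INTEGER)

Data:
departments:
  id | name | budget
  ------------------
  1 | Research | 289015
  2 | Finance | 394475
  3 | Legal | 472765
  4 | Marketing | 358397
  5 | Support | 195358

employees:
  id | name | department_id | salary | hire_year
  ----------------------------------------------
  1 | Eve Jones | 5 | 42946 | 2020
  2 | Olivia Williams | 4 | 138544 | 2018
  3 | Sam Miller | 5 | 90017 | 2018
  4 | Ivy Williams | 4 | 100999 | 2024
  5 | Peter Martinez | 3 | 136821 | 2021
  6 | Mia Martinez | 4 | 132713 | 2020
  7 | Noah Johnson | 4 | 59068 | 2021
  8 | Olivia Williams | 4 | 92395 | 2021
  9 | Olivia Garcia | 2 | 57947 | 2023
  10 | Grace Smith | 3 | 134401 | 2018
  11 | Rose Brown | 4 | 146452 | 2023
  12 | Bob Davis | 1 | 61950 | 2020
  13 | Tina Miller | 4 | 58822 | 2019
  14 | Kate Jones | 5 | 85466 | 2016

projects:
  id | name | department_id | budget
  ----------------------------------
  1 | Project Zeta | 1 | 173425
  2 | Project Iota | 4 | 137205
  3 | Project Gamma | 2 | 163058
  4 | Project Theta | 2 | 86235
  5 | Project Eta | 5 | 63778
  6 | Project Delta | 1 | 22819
SELECT c.name, p.name AS department, c.hire_year FROM employees c JOIN departments p ON c.department_id = p.id WHERE p.budget < 319409

Execution result:
name | department | hire_year
Eve Jones | Support | 2020
Sam Miller | Support | 2018
Bob Davis | Research | 2020
Kate Jones | Support | 2016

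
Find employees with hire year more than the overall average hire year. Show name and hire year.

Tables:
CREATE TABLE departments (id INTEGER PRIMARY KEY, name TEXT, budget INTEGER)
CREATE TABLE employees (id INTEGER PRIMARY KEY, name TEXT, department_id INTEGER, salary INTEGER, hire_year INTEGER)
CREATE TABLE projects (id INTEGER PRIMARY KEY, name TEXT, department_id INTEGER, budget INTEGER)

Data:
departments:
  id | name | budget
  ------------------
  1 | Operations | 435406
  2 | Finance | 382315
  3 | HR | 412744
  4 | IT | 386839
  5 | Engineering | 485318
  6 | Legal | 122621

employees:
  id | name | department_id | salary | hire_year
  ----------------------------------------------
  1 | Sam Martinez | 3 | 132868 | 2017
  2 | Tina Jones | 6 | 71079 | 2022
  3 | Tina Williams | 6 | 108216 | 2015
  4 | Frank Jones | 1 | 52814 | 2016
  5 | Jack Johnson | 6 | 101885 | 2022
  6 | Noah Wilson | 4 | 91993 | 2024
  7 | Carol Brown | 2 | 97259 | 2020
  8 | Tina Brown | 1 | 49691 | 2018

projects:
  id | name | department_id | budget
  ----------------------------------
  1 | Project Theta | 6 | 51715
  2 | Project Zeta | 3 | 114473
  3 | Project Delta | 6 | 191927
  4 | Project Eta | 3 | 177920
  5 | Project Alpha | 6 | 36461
SELECT name, hire_year FROM employees WHERE hire_year > (SELECT AVG(hire_year) FROM employees)

Execution result:
name | hire_year
Tina Jones | 2022
Jack Johnson | 2022
Noah Wilson | 2024
Carol Brown | 2020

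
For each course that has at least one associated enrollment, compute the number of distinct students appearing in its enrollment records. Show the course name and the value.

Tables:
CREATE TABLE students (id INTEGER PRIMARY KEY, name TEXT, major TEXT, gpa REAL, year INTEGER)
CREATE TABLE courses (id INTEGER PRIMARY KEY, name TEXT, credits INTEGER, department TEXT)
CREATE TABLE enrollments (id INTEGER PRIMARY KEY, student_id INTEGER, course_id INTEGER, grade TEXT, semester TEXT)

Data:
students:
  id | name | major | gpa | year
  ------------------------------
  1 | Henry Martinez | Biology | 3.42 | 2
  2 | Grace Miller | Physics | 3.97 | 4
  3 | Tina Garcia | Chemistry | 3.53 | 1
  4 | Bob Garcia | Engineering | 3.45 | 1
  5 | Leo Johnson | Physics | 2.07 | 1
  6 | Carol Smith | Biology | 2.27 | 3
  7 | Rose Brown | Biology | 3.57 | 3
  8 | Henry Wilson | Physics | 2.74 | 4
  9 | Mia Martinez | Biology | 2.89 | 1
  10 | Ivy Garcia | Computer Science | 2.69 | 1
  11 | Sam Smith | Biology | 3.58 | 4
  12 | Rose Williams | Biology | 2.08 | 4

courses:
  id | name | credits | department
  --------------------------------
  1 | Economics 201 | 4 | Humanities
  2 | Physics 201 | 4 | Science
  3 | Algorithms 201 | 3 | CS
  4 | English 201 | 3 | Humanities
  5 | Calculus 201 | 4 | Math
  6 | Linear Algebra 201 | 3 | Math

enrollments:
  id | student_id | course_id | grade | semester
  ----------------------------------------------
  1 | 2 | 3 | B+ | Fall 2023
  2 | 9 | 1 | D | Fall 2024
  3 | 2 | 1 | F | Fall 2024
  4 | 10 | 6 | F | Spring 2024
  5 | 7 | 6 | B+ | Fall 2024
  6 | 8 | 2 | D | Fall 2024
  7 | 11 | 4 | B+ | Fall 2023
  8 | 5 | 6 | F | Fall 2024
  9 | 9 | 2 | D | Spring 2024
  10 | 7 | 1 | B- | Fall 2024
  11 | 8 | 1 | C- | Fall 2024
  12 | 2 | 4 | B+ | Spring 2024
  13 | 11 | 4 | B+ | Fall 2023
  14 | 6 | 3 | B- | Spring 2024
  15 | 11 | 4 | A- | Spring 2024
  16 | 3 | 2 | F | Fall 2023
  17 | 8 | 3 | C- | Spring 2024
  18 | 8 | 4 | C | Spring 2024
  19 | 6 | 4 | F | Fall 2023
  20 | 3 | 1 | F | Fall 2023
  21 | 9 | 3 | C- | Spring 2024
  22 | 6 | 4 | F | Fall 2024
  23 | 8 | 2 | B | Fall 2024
SELECT p.name, COUNT(DISTINCT c.student_id) AS distinct_student_count FROM enrollments c JOIN courses p ON c.course_id = p.id GROUP BY p.id, p.name

Execution result:
name | distinct_student_count
Economics 201 | 5
Physics 201 | 3
Algorithms 201 | 4
English 201 | 4
Linear Algebra 201 | 3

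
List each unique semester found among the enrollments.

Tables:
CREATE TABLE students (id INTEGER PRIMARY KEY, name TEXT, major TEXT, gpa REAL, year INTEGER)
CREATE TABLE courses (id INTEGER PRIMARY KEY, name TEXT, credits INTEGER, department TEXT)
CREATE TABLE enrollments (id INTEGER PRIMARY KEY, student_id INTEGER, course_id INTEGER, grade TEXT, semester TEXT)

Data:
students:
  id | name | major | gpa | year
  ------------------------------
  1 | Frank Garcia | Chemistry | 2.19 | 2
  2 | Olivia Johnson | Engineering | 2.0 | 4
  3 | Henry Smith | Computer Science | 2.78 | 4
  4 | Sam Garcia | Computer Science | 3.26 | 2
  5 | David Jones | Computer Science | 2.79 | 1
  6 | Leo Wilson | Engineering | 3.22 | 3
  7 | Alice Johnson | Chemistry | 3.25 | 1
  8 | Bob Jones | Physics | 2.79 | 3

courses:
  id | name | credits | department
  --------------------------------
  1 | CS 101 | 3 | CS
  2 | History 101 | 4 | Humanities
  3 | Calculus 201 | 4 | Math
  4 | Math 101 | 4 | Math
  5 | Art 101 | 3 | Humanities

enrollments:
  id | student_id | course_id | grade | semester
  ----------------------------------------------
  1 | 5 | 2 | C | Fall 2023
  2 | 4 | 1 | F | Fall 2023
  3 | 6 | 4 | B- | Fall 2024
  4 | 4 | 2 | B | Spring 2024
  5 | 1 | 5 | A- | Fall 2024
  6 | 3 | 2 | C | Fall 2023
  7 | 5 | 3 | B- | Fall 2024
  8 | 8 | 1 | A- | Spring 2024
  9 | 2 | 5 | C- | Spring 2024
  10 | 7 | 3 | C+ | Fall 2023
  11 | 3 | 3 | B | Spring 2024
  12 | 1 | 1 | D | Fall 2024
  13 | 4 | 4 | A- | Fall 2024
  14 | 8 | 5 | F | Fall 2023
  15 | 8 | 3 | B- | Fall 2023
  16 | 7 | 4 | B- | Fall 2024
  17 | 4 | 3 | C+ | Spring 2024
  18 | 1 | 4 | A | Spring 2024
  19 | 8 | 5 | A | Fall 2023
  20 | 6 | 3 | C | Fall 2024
SELECT DISTINCT semester FROM enrollments

Execution result:
semester
Fall 2023
Fall 2024
Spring 2024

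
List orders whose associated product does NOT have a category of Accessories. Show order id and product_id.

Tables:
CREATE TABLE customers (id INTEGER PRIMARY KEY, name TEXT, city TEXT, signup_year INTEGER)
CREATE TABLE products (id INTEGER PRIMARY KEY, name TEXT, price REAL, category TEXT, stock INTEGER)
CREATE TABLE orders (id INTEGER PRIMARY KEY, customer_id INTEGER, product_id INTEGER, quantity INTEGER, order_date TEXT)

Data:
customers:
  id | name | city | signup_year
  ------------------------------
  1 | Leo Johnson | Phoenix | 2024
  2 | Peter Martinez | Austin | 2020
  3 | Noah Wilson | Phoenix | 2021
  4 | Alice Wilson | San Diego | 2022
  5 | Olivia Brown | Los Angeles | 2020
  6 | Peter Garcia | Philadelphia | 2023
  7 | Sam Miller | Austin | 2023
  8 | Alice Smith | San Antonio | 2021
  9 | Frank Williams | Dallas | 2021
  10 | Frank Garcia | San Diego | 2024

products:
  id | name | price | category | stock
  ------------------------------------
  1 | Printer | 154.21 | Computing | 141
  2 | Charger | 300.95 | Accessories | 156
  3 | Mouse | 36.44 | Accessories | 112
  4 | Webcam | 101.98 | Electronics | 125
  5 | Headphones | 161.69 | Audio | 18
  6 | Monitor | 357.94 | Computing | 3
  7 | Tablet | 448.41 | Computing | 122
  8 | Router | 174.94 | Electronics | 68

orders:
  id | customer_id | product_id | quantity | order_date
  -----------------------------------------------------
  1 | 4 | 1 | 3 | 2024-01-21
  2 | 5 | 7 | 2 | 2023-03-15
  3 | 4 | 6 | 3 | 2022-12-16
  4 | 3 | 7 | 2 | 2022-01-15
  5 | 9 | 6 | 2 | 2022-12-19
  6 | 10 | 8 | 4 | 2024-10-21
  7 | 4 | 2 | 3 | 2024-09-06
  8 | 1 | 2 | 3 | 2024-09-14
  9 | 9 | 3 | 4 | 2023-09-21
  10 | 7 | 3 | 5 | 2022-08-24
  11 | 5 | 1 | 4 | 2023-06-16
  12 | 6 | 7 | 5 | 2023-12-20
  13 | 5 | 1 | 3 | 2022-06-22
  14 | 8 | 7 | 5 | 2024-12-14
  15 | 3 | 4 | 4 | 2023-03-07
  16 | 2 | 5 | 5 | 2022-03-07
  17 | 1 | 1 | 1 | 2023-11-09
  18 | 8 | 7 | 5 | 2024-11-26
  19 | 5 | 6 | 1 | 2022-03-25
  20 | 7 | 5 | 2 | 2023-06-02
SELECT id, product_id FROM orders WHERE product_id NOT IN (SELECT id FROM products WHERE category = 'Accessories')

Execution result:
id | product_id
1 | 1
2 | 7
3 | 6
4 | 7
5 | 6
6 | 8
11 | 1
12 | 7
13 | 1
14 | 7
15 | 4
16 | 5
17 | 1
18 | 7
19 | 6
20 | 5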